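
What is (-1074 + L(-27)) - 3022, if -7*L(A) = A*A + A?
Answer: -29374/7 ≈ -4196.3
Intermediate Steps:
L(A) = -A/7 - A**2/7 (L(A) = -(A*A + A)/7 = -(A**2 + A)/7 = -(A + A**2)/7 = -A/7 - A**2/7)
(-1074 + L(-27)) - 3022 = (-1074 - 1/7*(-27)*(1 - 27)) - 3022 = (-1074 - 1/7*(-27)*(-26)) - 3022 = (-1074 - 702/7) - 3022 = -8220/7 - 3022 = -29374/7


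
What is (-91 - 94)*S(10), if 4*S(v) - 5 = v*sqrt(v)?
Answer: -925/4 - 925*sqrt(10)/2 ≈ -1693.8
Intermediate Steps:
S(v) = 5/4 + v**(3/2)/4 (S(v) = 5/4 + (v*sqrt(v))/4 = 5/4 + v**(3/2)/4)
(-91 - 94)*S(10) = (-91 - 94)*(5/4 + 10**(3/2)/4) = -185*(5/4 + (10*sqrt(10))/4) = -185*(5/4 + 5*sqrt(10)/2) = -925/4 - 925*sqrt(10)/2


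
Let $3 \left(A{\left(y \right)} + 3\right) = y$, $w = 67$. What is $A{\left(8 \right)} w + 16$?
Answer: $- \frac{19}{3} \approx -6.3333$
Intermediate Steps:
$A{\left(y \right)} = -3 + \frac{y}{3}$
$A{\left(8 \right)} w + 16 = \left(-3 + \frac{1}{3} \cdot 8\right) 67 + 16 = \left(-3 + \frac{8}{3}\right) 67 + 16 = \left(- \frac{1}{3}\right) 67 + 16 = - \frac{67}{3} + 16 = - \frac{19}{3}$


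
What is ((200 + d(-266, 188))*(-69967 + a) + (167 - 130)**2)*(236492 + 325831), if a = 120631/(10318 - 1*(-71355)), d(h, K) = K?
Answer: -1246689392030134989/81673 ≈ -1.5264e+13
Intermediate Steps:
a = 120631/81673 (a = 120631/(10318 + 71355) = 120631/81673 ≈ 1.4770)
((200 + d(-266, 188))*(-69967 + a) + (167 - 130)**2)*(236492 + 325831) = ((200 + 188)*(-69967 + 120631/81673) + (167 - 130)**2)*(236492 + 325831) = (388*(-5714294160/81673) + 37**2)*562323 = (-2217146134080/81673 + 1369)*562323 = -2217034323743/81673*562323 = -1246689392030134989/81673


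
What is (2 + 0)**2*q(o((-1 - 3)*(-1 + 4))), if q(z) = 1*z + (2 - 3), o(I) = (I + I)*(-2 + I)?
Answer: 1340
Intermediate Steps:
o(I) = 2*I*(-2 + I) (o(I) = (2*I)*(-2 + I) = 2*I*(-2 + I))
q(z) = -1 + z (q(z) = z - 1 = -1 + z)
(2 + 0)**2*q(o((-1 - 3)*(-1 + 4))) = (2 + 0)**2*(-1 + 2*((-1 - 3)*(-1 + 4))*(-2 + (-1 - 3)*(-1 + 4))) = 2**2*(-1 + 2*(-4*3)*(-2 - 4*3)) = 4*(-1 + 2*(-12)*(-2 - 12)) = 4*(-1 + 2*(-12)*(-14)) = 4*(-1 + 336) = 4*335 = 1340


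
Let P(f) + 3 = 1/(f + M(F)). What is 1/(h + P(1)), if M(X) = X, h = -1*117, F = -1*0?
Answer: -1/119 ≈ -0.0084034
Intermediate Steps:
F = 0
h = -117
P(f) = -3 + 1/f (P(f) = -3 + 1/(f + 0) = -3 + 1/f)
1/(h + P(1)) = 1/(-117 + (-3 + 1/1)) = 1/(-117 + (-3 + 1)) = 1/(-117 - 2) = 1/(-119) = -1/119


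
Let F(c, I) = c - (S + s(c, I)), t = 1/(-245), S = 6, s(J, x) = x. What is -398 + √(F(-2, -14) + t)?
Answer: -398 + √7345/35 ≈ -395.55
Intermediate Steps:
t = -1/245 ≈ -0.0040816
F(c, I) = -6 + c - I (F(c, I) = c - (6 + I) = c + (-6 - I) = -6 + c - I)
-398 + √(F(-2, -14) + t) = -398 + √((-6 - 2 - 1*(-14)) - 1/245) = -398 + √((-6 - 2 + 14) - 1/245) = -398 + √(6 - 1/245) = -398 + √(1469/245) = -398 + √7345/35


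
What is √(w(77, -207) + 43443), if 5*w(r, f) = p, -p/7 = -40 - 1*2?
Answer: √1087545/5 ≈ 208.57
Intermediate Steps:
p = 294 (p = -7*(-40 - 1*2) = -7*(-40 - 2) = -7*(-42) = 294)
w(r, f) = 294/5 (w(r, f) = (⅕)*294 = 294/5)
√(w(77, -207) + 43443) = √(294/5 + 43443) = √(217509/5) = √1087545/5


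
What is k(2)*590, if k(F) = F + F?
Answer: 2360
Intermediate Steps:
k(F) = 2*F
k(2)*590 = (2*2)*590 = 4*590 = 2360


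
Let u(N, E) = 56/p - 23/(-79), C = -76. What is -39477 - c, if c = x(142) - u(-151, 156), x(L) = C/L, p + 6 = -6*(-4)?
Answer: -1992639670/50481 ≈ -39473.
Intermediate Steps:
p = 18 (p = -6 - 6*(-4) = -6 + 24 = 18)
u(N, E) = 2419/711 (u(N, E) = 56/18 - 23/(-79) = 56*(1/18) - 23*(-1/79) = 28/9 + 23/79 = 2419/711)
x(L) = -76/L
c = -198767/50481 (c = -76/142 - 1*2419/711 = -76*1/142 - 2419/711 = -38/71 - 2419/711 = -198767/50481 ≈ -3.9375)
-39477 - c = -39477 - 1*(-198767/50481) = -39477 + 198767/50481 = -1992639670/50481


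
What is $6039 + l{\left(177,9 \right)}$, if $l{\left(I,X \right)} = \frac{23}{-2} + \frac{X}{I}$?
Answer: $\frac{711251}{118} \approx 6027.5$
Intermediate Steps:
$l{\left(I,X \right)} = - \frac{23}{2} + \frac{X}{I}$ ($l{\left(I,X \right)} = 23 \left(- \frac{1}{2}\right) + \frac{X}{I} = - \frac{23}{2} + \frac{X}{I}$)
$6039 + l{\left(177,9 \right)} = 6039 - \left(\frac{23}{2} - \frac{9}{177}\right) = 6039 + \left(- \frac{23}{2} + 9 \cdot \frac{1}{177}\right) = 6039 + \left(- \frac{23}{2} + \frac{3}{59}\right) = 6039 - \frac{1351}{118} = \frac{711251}{118}$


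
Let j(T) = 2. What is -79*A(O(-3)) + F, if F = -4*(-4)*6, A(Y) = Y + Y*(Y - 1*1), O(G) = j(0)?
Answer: -220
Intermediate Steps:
O(G) = 2
A(Y) = Y + Y*(-1 + Y) (A(Y) = Y + Y*(Y - 1) = Y + Y*(-1 + Y))
F = 96 (F = 16*6 = 96)
-79*A(O(-3)) + F = -79*2**2 + 96 = -79*4 + 96 = -316 + 96 = -220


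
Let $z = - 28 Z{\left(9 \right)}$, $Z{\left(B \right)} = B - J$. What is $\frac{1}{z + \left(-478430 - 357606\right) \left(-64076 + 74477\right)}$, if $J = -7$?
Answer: $- \frac{1}{8695610884} \approx -1.15 \cdot 10^{-10}$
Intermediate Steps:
$Z{\left(B \right)} = 7 + B$ ($Z{\left(B \right)} = B - -7 = B + 7 = 7 + B$)
$z = -448$ ($z = - 28 \left(7 + 9\right) = \left(-28\right) 16 = -448$)
$\frac{1}{z + \left(-478430 - 357606\right) \left(-64076 + 74477\right)} = \frac{1}{-448 + \left(-478430 - 357606\right) \left(-64076 + 74477\right)} = \frac{1}{-448 - 8695610436} = \frac{1}{-8695610884} = - \frac{1}{8695610884}$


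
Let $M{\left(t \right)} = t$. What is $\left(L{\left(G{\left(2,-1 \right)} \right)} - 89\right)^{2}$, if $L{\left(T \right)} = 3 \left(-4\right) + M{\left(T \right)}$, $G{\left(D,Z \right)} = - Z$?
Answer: $10000$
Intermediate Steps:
$L{\left(T \right)} = -12 + T$ ($L{\left(T \right)} = 3 \left(-4\right) + T = -12 + T$)
$\left(L{\left(G{\left(2,-1 \right)} \right)} - 89\right)^{2} = \left(\left(-12 - -1\right) - 89\right)^{2} = \left(\left(-12 + 1\right) - 89\right)^{2} = \left(-11 - 89\right)^{2} = \left(-100\right)^{2} = 10000$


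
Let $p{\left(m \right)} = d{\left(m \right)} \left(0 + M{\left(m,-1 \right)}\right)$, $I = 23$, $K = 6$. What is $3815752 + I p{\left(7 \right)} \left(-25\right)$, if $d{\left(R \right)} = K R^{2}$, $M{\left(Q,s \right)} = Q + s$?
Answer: $2801452$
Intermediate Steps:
$d{\left(R \right)} = 6 R^{2}$
$p{\left(m \right)} = 6 m^{2} \left(-1 + m\right)$ ($p{\left(m \right)} = 6 m^{2} \left(0 + \left(m - 1\right)\right) = 6 m^{2} \left(0 + \left(-1 + m\right)\right) = 6 m^{2} \left(-1 + m\right)$)
$3815752 + I p{\left(7 \right)} \left(-25\right) = 3815752 + 23 \cdot 6 \cdot 7^{2} \left(-1 + 7\right) \left(-25\right) = 3815752 + 23 \cdot 6 \cdot 49 \cdot 6 \left(-25\right) = 3815752 + 23 \cdot 1764 \left(-25\right) = 3815752 + 40572 \left(-25\right) = 3815752 - 1014300 = 2801452$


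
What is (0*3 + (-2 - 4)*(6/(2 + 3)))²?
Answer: 1296/25 ≈ 51.840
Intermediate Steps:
(0*3 + (-2 - 4)*(6/(2 + 3)))² = (0 - 36/5)² = (-36/5)² = 1296/25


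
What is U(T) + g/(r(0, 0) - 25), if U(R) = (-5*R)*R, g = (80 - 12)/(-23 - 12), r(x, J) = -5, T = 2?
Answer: -10466/525 ≈ -19.935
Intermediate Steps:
g = -68/35 (g = 68/(-35) = 68*(-1/35) = -68/35 ≈ -1.9429)
U(R) = -5*R²
U(T) + g/(r(0, 0) - 25) = -5*2² - 68/(35*(-5 - 25)) = -5*4 - 68/35/(-30) = -20 - 68/35*(-1/30) = -20 + 34/525 = -10466/525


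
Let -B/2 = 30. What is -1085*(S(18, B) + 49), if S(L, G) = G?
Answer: 11935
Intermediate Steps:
B = -60 (B = -2*30 = -60)
-1085*(S(18, B) + 49) = -1085*(-60 + 49) = -1085*(-11) = 11935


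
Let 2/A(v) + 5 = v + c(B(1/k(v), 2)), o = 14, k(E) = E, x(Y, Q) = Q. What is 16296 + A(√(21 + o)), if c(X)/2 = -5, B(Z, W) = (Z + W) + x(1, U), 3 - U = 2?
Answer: 309621/19 - √35/95 ≈ 16296.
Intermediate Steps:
U = 1 (U = 3 - 1*2 = 3 - 2 = 1)
B(Z, W) = 1 + W + Z (B(Z, W) = (Z + W) + 1 = (W + Z) + 1 = 1 + W + Z)
c(X) = -10 (c(X) = 2*(-5) = -10)
A(v) = 2/(-15 + v) (A(v) = 2/(-5 + (v - 10)) = 2/(-5 + (-10 + v)) = 2/(-15 + v))
16296 + A(√(21 + o)) = 16296 + 2/(-15 + √(21 + 14)) = 16296 + 2/(-15 + √35)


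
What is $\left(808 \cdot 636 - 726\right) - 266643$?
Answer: $246519$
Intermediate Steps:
$\left(808 \cdot 636 - 726\right) - 266643 = \left(513888 - 726\right) - 266643 = 513162 - 266643 = 246519$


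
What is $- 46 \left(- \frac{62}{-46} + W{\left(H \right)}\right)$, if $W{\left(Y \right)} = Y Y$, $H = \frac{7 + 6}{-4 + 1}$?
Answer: $- \frac{8332}{9} \approx -925.78$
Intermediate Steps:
$H = - \frac{13}{3}$ ($H = \frac{13}{-3} = 13 \left(- \frac{1}{3}\right) = - \frac{13}{3} \approx -4.3333$)
$W{\left(Y \right)} = Y^{2}$
$- 46 \left(- \frac{62}{-46} + W{\left(H \right)}\right) = - 46 \left(- \frac{62}{-46} + \left(- \frac{13}{3}\right)^{2}\right) = - 46 \left(\left(-62\right) \left(- \frac{1}{46}\right) + \frac{169}{9}\right) = - 46 \left(\frac{31}{23} + \frac{169}{9}\right) = \left(-46\right) \frac{4166}{207} = - \frac{8332}{9}$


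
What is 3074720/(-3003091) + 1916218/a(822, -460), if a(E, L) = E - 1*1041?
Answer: -5755250393518/657676929 ≈ -8750.9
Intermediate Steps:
a(E, L) = -1041 + E (a(E, L) = E - 1041 = -1041 + E)
3074720/(-3003091) + 1916218/a(822, -460) = 3074720/(-3003091) + 1916218/(-1041 + 822) = 3074720*(-1/3003091) + 1916218/(-219) = -3074720/3003091 + 1916218*(-1/219) = -3074720/3003091 - 1916218/219 = -5755250393518/657676929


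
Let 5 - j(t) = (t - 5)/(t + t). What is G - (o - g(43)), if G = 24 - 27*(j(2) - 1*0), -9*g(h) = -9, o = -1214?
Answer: 4335/4 ≈ 1083.8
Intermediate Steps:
g(h) = 1 (g(h) = -1/9*(-9) = 1)
j(t) = 5 - (-5 + t)/(2*t) (j(t) = 5 - (t - 5)/(t + t) = 5 - (-5 + t)/(2*t))
G = -525/4 (G = 24 - 27*((1/2)*(5 + 9*2)/2 - 1*0) = 24 - 27*((1/2)*(1/2)*(5 + 18) + 0) = 24 - 27*((1/2)*(1/2)*23 + 0) = 24 - 27*(23/4 + 0) = 24 - 27*23/4 = 24 - 621/4 = -525/4 ≈ -131.25)
G - (o - g(43)) = -525/4 - (-1214 - 1*1) = -525/4 - (-1214 - 1) = -525/4 - 1*(-1215) = -525/4 + 1215 = 4335/4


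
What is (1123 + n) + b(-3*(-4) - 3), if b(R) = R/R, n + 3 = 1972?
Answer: 3093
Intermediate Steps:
n = 1969 (n = -3 + 1972 = 1969)
b(R) = 1
(1123 + n) + b(-3*(-4) - 3) = (1123 + 1969) + 1 = 3092 + 1 = 3093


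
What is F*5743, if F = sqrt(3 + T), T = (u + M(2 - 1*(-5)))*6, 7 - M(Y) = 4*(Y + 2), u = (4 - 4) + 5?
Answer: 5743*I*sqrt(141) ≈ 68194.0*I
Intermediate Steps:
u = 5 (u = 0 + 5 = 5)
M(Y) = -1 - 4*Y (M(Y) = 7 - 4*(Y + 2) = 7 - 4*(2 + Y) = 7 - (8 + 4*Y) = 7 + (-8 - 4*Y) = -1 - 4*Y)
T = -144 (T = (5 + (-1 - 4*(2 - 1*(-5))))*6 = (5 + (-1 - 4*(2 + 5)))*6 = (5 + (-1 - 4*7))*6 = (5 + (-1 - 28))*6 = (5 - 29)*6 = -24*6 = -144)
F = I*sqrt(141) (F = sqrt(3 - 144) = sqrt(-141) = I*sqrt(141) ≈ 11.874*I)
F*5743 = (I*sqrt(141))*5743 = 5743*I*sqrt(141)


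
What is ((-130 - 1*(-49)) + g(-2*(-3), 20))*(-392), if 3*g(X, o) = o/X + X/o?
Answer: 1407476/45 ≈ 31277.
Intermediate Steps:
g(X, o) = X/(3*o) + o/(3*X) (g(X, o) = (o/X + X/o)/3 = (X/o + o/X)/3 = X/(3*o) + o/(3*X))
((-130 - 1*(-49)) + g(-2*(-3), 20))*(-392) = ((-130 - 1*(-49)) + ((1/3)*(-2*(-3))/20 + (1/3)*20/(-2*(-3))))*(-392) = ((-130 + 49) + ((1/3)*6*(1/20) + (1/3)*20/6))*(-392) = (-81 + (1/10 + (1/3)*20*(1/6)))*(-392) = (-81 + (1/10 + 10/9))*(-392) = (-81 + 109/90)*(-392) = -7181/90*(-392) = 1407476/45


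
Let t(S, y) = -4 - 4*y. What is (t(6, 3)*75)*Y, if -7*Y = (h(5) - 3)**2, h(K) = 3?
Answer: 0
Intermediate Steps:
Y = 0 (Y = -(3 - 3)**2/7 = -1/7*0**2 = -1/7*0 = 0)
(t(6, 3)*75)*Y = ((-4 - 4*3)*75)*0 = ((-4 - 12)*75)*0 = -16*75*0 = -1200*0 = 0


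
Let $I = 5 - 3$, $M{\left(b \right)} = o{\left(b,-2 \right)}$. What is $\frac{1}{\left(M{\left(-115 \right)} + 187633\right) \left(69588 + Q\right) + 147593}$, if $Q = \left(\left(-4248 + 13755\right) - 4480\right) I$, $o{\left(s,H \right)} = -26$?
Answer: $\frac{1}{14941544287} \approx 6.6927 \cdot 10^{-11}$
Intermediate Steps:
$M{\left(b \right)} = -26$
$I = 2$ ($I = 5 - 3 = 2$)
$Q = 10054$ ($Q = \left(\left(-4248 + 13755\right) - 4480\right) 2 = \left(9507 - 4480\right) 2 = 5027 \cdot 2 = 10054$)
$\frac{1}{\left(M{\left(-115 \right)} + 187633\right) \left(69588 + Q\right) + 147593} = \frac{1}{\left(-26 + 187633\right) \left(69588 + 10054\right) + 147593} = \frac{1}{187607 \cdot 79642 + 147593} = \frac{1}{14941396694 + 147593} = \frac{1}{14941544287}$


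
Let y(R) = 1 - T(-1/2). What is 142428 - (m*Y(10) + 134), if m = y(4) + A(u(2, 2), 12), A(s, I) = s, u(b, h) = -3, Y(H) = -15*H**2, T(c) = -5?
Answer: 146794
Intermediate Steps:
y(R) = 6 (y(R) = 1 - 1*(-5) = 1 + 5 = 6)
m = 3 (m = 6 - 3 = 3)
142428 - (m*Y(10) + 134) = 142428 - (3*(-15*10**2) + 134) = 142428 - (3*(-15*100) + 134) = 142428 - (3*(-1500) + 134) = 142428 - (-4500 + 134) = 142428 - 1*(-4366) = 142428 + 4366 = 146794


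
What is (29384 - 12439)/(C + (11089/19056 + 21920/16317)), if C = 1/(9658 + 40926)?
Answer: 11104923163224240/1261760719951 ≈ 8801.1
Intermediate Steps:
C = 1/50584 ≈ 1.9769e-5
(29384 - 12439)/(C + (11089/19056 + 21920/16317)) = (29384 - 12439)/(1/50584 + (11089/19056 + 21920/16317)) = 16945/(1/50584 + (11089*(1/19056) + 21920*(1/16317))) = 16945/(1/50584 + (11089/19056 + 21920/16317)) = 16945/(1/50584 + 199548911/103645584) = 16945/(1261760719951/655351027632) = 16945*(655351027632/1261760719951) = 11104923163224240/1261760719951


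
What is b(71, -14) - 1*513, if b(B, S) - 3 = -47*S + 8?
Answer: 156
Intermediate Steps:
b(B, S) = 11 - 47*S (b(B, S) = 3 + (-47*S + 8) = 3 + (8 - 47*S) = 11 - 47*S)
b(71, -14) - 1*513 = (11 - 47*(-14)) - 1*513 = (11 + 658) - 513 = 669 - 513 = 156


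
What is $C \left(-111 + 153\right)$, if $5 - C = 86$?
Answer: $-3402$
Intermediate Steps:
$C = -81$ ($C = 5 - 86 = -81$)
$C \left(-111 + 153\right) = - 81 \left(-111 + 153\right) = \left(-81\right) 42 = -3402$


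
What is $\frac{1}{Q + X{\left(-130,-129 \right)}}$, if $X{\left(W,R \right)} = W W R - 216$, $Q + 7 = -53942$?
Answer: $- \frac{1}{2234265} \approx -4.4757 \cdot 10^{-7}$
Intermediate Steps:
$Q = -53949$ ($Q = -7 - 53942 = -53949$)
$X{\left(W,R \right)} = -216 + R W^{2}$ ($X{\left(W,R \right)} = W^{2} R - 216 = R W^{2} - 216 = -216 + R W^{2}$)
$\frac{1}{Q + X{\left(-130,-129 \right)}} = \frac{1}{-53949 - \left(216 + 129 \left(-130\right)^{2}\right)} = \frac{1}{-53949 - 2180316} = \frac{1}{-2234265} = - \frac{1}{2234265}$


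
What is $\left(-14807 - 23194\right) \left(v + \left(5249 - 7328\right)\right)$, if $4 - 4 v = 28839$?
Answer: $\frac{1411775151}{4} \approx 3.5294 \cdot 10^{8}$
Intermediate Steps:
$v = - \frac{28835}{4}$ ($v = 1 - \frac{28839}{4} = - \frac{28835}{4} \approx -7208.8$)
$\left(-14807 - 23194\right) \left(v + \left(5249 - 7328\right)\right) = \left(-14807 - 23194\right) \left(- \frac{28835}{4} + \left(5249 - 7328\right)\right) = - 38001 \left(- \frac{28835}{4} - 2079\right) = \left(-38001\right) \left(- \frac{37151}{4}\right) = \frac{1411775151}{4}$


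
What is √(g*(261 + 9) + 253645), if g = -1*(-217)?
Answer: √312235 ≈ 558.78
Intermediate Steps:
g = 217
√(g*(261 + 9) + 253645) = √(217*(261 + 9) + 253645) = √(217*270 + 253645) = √(58590 + 253645) = √312235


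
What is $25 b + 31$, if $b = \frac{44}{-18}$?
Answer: $- \frac{271}{9} \approx -30.111$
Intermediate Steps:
$b = - \frac{22}{9}$ ($b = 44 \left(- \frac{1}{18}\right) = - \frac{22}{9} \approx -2.4444$)
$25 b + 31 = 25 \left(- \frac{22}{9}\right) + 31 = - \frac{550}{9} + 31 = - \frac{271}{9}$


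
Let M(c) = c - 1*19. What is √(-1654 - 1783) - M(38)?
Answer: -19 + I*√3437 ≈ -19.0 + 58.626*I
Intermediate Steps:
M(c) = -19 + c (M(c) = c - 19 = -19 + c)
√(-1654 - 1783) - M(38) = √(-1654 - 1783) - (-19 + 38) = √(-3437) - 1*19 = I*√3437 - 19 = -19 + I*√3437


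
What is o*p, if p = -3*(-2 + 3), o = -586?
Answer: 1758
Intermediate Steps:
p = -3 (p = -3*1 = -3)
o*p = -586*(-3) = 1758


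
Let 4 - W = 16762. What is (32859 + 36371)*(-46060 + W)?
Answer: -4348890140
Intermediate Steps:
W = -16758 (W = 4 - 1*16762 = 4 - 16762 = -16758)
(32859 + 36371)*(-46060 + W) = (32859 + 36371)*(-46060 - 16758) = 69230*(-62818) = -4348890140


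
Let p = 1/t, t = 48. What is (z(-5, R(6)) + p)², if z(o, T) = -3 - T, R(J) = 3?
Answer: 82369/2304 ≈ 35.750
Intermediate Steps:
p = 1/48 ≈ 0.020833
(z(-5, R(6)) + p)² = ((-3 - 1*3) + 1/48)² = ((-3 - 3) + 1/48)² = (-6 + 1/48)² = (-287/48)² = 82369/2304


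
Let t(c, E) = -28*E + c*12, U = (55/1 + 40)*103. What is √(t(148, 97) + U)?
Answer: √8845 ≈ 94.048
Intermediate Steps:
U = 9785 (U = (55*1 + 40)*103 = (55 + 40)*103 = 95*103 = 9785)
t(c, E) = -28*E + 12*c
√(t(148, 97) + U) = √((-28*97 + 12*148) + 9785) = √((-2716 + 1776) + 9785) = √(-940 + 9785) = √8845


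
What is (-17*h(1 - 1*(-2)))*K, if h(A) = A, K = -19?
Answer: 969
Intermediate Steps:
(-17*h(1 - 1*(-2)))*K = -17*(1 - 1*(-2))*(-19) = -17*(1 + 2)*(-19) = -17*3*(-19) = -51*(-19) = 969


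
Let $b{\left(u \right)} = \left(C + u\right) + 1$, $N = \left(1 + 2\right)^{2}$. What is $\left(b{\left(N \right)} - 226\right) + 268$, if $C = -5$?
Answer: $47$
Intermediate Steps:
$N = 9$ ($N = 3^{2} = 9$)
$b{\left(u \right)} = -4 + u$ ($b{\left(u \right)} = \left(-5 + u\right) + 1 = -4 + u$)
$\left(b{\left(N \right)} - 226\right) + 268 = \left(\left(-4 + 9\right) - 226\right) + 268 = \left(5 - 226\right) + 268 = -221 + 268 = 47$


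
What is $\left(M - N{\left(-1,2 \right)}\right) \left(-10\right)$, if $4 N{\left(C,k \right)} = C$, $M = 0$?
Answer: $- \frac{5}{2} \approx -2.5$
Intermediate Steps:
$N{\left(C,k \right)} = \frac{C}{4}$
$\left(M - N{\left(-1,2 \right)}\right) \left(-10\right) = \left(0 - \frac{1}{4} \left(-1\right)\right) \left(-10\right) = \left(0 - - \frac{1}{4}\right) \left(-10\right) = \left(0 + \frac{1}{4}\right) \left(-10\right) = \frac{1}{4} \left(-10\right) = - \frac{5}{2}$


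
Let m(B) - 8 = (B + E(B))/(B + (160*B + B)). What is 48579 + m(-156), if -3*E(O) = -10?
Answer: 1841836225/37908 ≈ 48587.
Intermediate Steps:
E(O) = 10/3 (E(O) = -1/3*(-10) = 10/3)
m(B) = 8 + (10/3 + B)/(162*B) (m(B) = 8 + (B + 10/3)/(B + (160*B + B)) = 8 + (10/3 + B)/(B + 161*B) = 8 + (10/3 + B)/((162*B)) = 8 + (10/3 + B)*(1/(162*B)) = 8 + (10/3 + B)/(162*B))
48579 + m(-156) = 48579 + (1/486)*(10 + 3891*(-156))/(-156) = 48579 + (1/486)*(-1/156)*(10 - 606996) = 48579 + (1/486)*(-1/156)*(-606986) = 48579 + 303493/37908 = 1841836225/37908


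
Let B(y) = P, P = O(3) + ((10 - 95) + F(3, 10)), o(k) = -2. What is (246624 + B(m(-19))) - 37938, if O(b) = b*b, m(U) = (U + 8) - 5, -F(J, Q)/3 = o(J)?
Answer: 208616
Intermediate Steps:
F(J, Q) = 6 (F(J, Q) = -3*(-2) = 6)
m(U) = 3 + U (m(U) = (8 + U) - 5 = 3 + U)
O(b) = b²
P = -70 (P = 3² + ((10 - 95) + 6) = 9 + (-85 + 6) = 9 - 79 = -70)
B(y) = -70
(246624 + B(m(-19))) - 37938 = (246624 - 70) - 37938 = 246554 - 37938 = 208616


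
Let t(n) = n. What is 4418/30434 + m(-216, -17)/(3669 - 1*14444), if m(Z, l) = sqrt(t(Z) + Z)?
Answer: 2209/15217 - 12*I*sqrt(3)/10775 ≈ 0.14517 - 0.001929*I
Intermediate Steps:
m(Z, l) = sqrt(2)*sqrt(Z) (m(Z, l) = sqrt(Z + Z) = sqrt(2*Z) = sqrt(2)*sqrt(Z))
4418/30434 + m(-216, -17)/(3669 - 1*14444) = 4418/30434 + (sqrt(2)*sqrt(-216))/(3669 - 1*14444) = 4418*(1/30434) + (sqrt(2)*(6*I*sqrt(6)))/(3669 - 14444) = 2209/15217 + (12*I*sqrt(3))/(-10775) = 2209/15217 + (12*I*sqrt(3))*(-1/10775) = 2209/15217 - 12*I*sqrt(3)/10775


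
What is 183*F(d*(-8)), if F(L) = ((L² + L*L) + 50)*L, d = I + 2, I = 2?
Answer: -12285888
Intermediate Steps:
d = 4 (d = 2 + 2 = 4)
F(L) = L*(50 + 2*L²) (F(L) = ((L² + L²) + 50)*L = (2*L² + 50)*L = (50 + 2*L²)*L = L*(50 + 2*L²))
183*F(d*(-8)) = 183*(2*(4*(-8))*(25 + (4*(-8))²)) = 183*(2*(-32)*(25 + (-32)²)) = 183*(2*(-32)*(25 + 1024)) = 183*(2*(-32)*1049) = 183*(-67136) = -12285888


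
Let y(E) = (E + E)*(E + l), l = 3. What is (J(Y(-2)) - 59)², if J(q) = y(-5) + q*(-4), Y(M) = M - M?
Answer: 1521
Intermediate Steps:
y(E) = 2*E*(3 + E) (y(E) = (E + E)*(E + 3) = (2*E)*(3 + E) = 2*E*(3 + E))
Y(M) = 0
J(q) = 20 - 4*q (J(q) = 2*(-5)*(3 - 5) + q*(-4) = 2*(-5)*(-2) - 4*q = 20 - 4*q)
(J(Y(-2)) - 59)² = ((20 - 4*0) - 59)² = ((20 + 0) - 59)² = (20 - 59)² = (-39)² = 1521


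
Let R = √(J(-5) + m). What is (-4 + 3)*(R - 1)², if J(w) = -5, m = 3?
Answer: 1 + 2*I*√2 ≈ 1.0 + 2.8284*I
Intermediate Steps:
R = I*√2 (R = √(-5 + 3) = √(-2) = I*√2 ≈ 1.4142*I)
(-4 + 3)*(R - 1)² = (-4 + 3)*(I*√2 - 1)² = -(-1 + I*√2)²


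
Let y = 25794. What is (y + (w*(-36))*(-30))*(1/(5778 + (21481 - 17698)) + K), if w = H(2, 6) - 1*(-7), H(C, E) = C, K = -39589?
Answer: -4480806446664/3187 ≈ -1.4060e+9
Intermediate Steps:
w = 9 (w = 2 - 1*(-7) = 2 + 7 = 9)
(y + (w*(-36))*(-30))*(1/(5778 + (21481 - 17698)) + K) = (25794 + (9*(-36))*(-30))*(1/(5778 + (21481 - 17698)) - 39589) = (25794 - 324*(-30))*(1/(5778 + 3783) - 39589) = (25794 + 9720)*(1/9561 - 39589) = 35514*(1/9561 - 39589) = 35514*(-378510428/9561) = -4480806446664/3187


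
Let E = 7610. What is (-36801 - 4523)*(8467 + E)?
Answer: -664365948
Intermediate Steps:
(-36801 - 4523)*(8467 + E) = (-36801 - 4523)*(8467 + 7610) = -41324*16077 = -664365948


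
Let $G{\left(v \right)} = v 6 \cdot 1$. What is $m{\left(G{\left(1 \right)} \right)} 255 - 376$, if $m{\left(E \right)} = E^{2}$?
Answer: $8804$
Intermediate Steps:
$G{\left(v \right)} = 6 v$ ($G{\left(v \right)} = 6 v 1 = 6 v$)
$m{\left(G{\left(1 \right)} \right)} 255 - 376 = \left(6 \cdot 1\right)^{2} \cdot 255 - 376 = 6^{2} \cdot 255 - 376 = 36 \cdot 255 - 376 = 9180 - 376 = 8804$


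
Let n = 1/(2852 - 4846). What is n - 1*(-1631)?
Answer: 3252213/1994 ≈ 1631.0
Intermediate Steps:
n = -1/1994 (n = 1/(-1994) = -1/1994 ≈ -0.00050150)
n - 1*(-1631) = -1/1994 - 1*(-1631) = -1/1994 + 1631 = 3252213/1994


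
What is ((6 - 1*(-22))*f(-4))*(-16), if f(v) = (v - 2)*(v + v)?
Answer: -21504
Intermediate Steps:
f(v) = 2*v*(-2 + v) (f(v) = (-2 + v)*(2*v) = 2*v*(-2 + v))
((6 - 1*(-22))*f(-4))*(-16) = ((6 - 1*(-22))*(2*(-4)*(-2 - 4)))*(-16) = ((6 + 22)*(2*(-4)*(-6)))*(-16) = (28*48)*(-16) = 1344*(-16) = -21504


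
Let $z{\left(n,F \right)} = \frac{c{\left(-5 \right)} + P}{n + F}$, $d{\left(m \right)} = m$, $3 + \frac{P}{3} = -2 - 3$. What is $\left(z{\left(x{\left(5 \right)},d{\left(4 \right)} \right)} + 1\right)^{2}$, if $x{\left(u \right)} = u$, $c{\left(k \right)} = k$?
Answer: $\frac{400}{81} \approx 4.9383$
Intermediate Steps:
$P = -24$ ($P = -9 + 3 \left(-2 - 3\right) = -9 + 3 \left(-5\right) = -9 - 15 = -24$)
$z{\left(n,F \right)} = - \frac{29}{F + n}$ ($z{\left(n,F \right)} = \frac{-5 - 24}{n + F} = - \frac{29}{F + n}$)
$\left(z{\left(x{\left(5 \right)},d{\left(4 \right)} \right)} + 1\right)^{2} = \left(- \frac{29}{4 + 5} + 1\right)^{2} = \left(- \frac{29}{9} + 1\right)^{2} = \left(- \frac{20}{9}\right)^{2} = \frac{400}{81}$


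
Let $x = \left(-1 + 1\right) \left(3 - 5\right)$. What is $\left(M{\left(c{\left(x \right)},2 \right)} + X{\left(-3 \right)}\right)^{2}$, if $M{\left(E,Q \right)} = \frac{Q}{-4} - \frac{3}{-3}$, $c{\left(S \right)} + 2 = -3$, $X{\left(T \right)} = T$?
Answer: $\frac{25}{4} \approx 6.25$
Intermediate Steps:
$x = 0$ ($x = 0 \left(-2\right) = 0$)
$c{\left(S \right)} = -5$ ($c{\left(S \right)} = -2 - 3 = -5$)
$M{\left(E,Q \right)} = 1 - \frac{Q}{4}$ ($M{\left(E,Q \right)} = Q \left(- \frac{1}{4}\right) - -1 = - \frac{Q}{4} + 1 = 1 - \frac{Q}{4}$)
$\left(M{\left(c{\left(x \right)},2 \right)} + X{\left(-3 \right)}\right)^{2} = \left(\left(1 - \frac{1}{2}\right) - 3\right)^{2} = \left(\frac{1}{2} - 3\right)^{2} = \left(- \frac{5}{2}\right)^{2} = \frac{25}{4}$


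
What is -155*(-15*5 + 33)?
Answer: 6510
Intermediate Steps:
-155*(-15*5 + 33) = -155*(-75 + 33) = -155*(-42) = 6510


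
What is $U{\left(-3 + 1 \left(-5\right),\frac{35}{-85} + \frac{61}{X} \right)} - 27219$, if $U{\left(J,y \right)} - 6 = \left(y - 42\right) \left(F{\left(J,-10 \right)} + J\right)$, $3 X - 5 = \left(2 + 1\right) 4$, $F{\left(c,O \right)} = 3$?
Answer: $- \frac{459931}{17} \approx -27055.0$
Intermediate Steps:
$X = \frac{17}{3}$ ($X = \frac{5}{3} + \frac{\left(2 + 1\right) 4}{3} = \frac{5}{3} + \frac{3 \cdot 4}{3} = \frac{5}{3} + \frac{1}{3} \cdot 12 = \frac{5}{3} + 4 = \frac{17}{3} \approx 5.6667$)
$U{\left(J,y \right)} = 6 + \left(-42 + y\right) \left(3 + J\right)$ ($U{\left(J,y \right)} = 6 + \left(y - 42\right) \left(3 + J\right) = 6 + \left(-42 + y\right) \left(3 + J\right)$)
$U{\left(-3 + 1 \left(-5\right),\frac{35}{-85} + \frac{61}{X} \right)} - 27219 = \left(-120 - 42 \left(-3 + 1 \left(-5\right)\right) + 3 \left(\frac{35}{-85} + \frac{61}{\frac{17}{3}}\right) + \left(-3 + 1 \left(-5\right)\right) \left(\frac{35}{-85} + \frac{61}{\frac{17}{3}}\right)\right) - 27219 = \left(-120 - 42 \left(-3 - 5\right) + 3 \left(35 \left(- \frac{1}{85}\right) + 61 \cdot \frac{3}{17}\right) + \left(-3 - 5\right) \left(35 \left(- \frac{1}{85}\right) + 61 \cdot \frac{3}{17}\right)\right) - 27219 = \left(-120 - -336 + 3 \left(- \frac{7}{17} + \frac{183}{17}\right) - 8 \left(- \frac{7}{17} + \frac{183}{17}\right)\right) - 27219 = \left(-120 + 336 + 3 \cdot \frac{176}{17} - \frac{1408}{17}\right) - 27219 = \left(-120 + 336 + \frac{528}{17} - \frac{1408}{17}\right) - 27219 = \frac{2792}{17} - 27219 = - \frac{459931}{17}$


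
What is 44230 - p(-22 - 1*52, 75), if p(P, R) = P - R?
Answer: 44379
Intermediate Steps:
44230 - p(-22 - 1*52, 75) = 44230 - ((-22 - 1*52) - 1*75) = 44230 - ((-22 - 52) - 75) = 44230 - (-74 - 75) = 44230 - 1*(-149) = 44230 + 149 = 44379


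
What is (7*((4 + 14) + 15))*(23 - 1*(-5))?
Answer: 6468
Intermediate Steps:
(7*((4 + 14) + 15))*(23 - 1*(-5)) = (7*(18 + 15))*(23 + 5) = (7*33)*28 = 231*28 = 6468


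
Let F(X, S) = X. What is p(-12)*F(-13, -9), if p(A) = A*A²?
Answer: 22464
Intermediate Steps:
p(A) = A³
p(-12)*F(-13, -9) = (-12)³*(-13) = -1728*(-13) = 22464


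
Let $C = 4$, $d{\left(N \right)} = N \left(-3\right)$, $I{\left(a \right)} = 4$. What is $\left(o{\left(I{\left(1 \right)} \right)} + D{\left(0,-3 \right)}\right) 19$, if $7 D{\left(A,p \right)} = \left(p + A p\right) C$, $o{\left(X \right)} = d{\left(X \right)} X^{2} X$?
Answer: $- \frac{102372}{7} \approx -14625.0$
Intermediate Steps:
$d{\left(N \right)} = - 3 N$
$o{\left(X \right)} = - 3 X^{4}$ ($o{\left(X \right)} = - 3 X X^{2} X = - 3 X^{3} X = - 3 X^{4}$)
$D{\left(A,p \right)} = \frac{4 p}{7} + \frac{4 A p}{7}$ ($D{\left(A,p \right)} = \frac{\left(p + A p\right) 4}{7} = \frac{4 p + 4 A p}{7} = \frac{4 p}{7} + \frac{4 A p}{7}$)
$\left(o{\left(I{\left(1 \right)} \right)} + D{\left(0,-3 \right)}\right) 19 = \left(- 3 \cdot 4^{4} + \frac{4}{7} \left(-3\right) \left(1 + 0\right)\right) 19 = \left(\left(-3\right) 256 + \frac{4}{7} \left(-3\right) 1\right) 19 = \left(-768 - \frac{12}{7}\right) 19 = \left(- \frac{5388}{7}\right) 19 = - \frac{102372}{7}$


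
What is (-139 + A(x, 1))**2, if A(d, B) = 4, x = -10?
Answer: 18225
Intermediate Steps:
(-139 + A(x, 1))**2 = (-139 + 4)**2 = (-135)**2 = 18225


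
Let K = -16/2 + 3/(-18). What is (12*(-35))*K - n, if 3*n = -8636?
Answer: 18926/3 ≈ 6308.7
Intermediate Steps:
n = -8636/3 (n = (⅓)*(-8636) = -8636/3 ≈ -2878.7)
K = -49/6 (K = -16*½ + 3*(-1/18) = -8 - ⅙ = -49/6 ≈ -8.1667)
(12*(-35))*K - n = (12*(-35))*(-49/6) - 1*(-8636/3) = -420*(-49/6) + 8636/3 = 3430 + 8636/3 = 18926/3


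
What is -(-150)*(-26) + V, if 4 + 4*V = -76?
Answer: -3920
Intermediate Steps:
V = -20 (V = -1 + (¼)*(-76) = -1 - 19 = -20)
-(-150)*(-26) + V = -(-150)*(-26) - 20 = -150*26 - 20 = -3900 - 20 = -3920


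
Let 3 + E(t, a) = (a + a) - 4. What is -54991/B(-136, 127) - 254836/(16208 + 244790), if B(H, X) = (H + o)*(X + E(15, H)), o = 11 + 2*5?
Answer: -9403537149/2281122520 ≈ -4.1223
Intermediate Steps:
E(t, a) = -7 + 2*a (E(t, a) = -3 + ((a + a) - 4) = -3 + (2*a - 4) = -3 + (-4 + 2*a) = -7 + 2*a)
o = 21 (o = 11 + 10 = 21)
B(H, X) = (21 + H)*(-7 + X + 2*H) (B(H, X) = (H + 21)*(X + (-7 + 2*H)) = (21 + H)*(-7 + X + 2*H))
-54991/B(-136, 127) - 254836/(16208 + 244790) = -54991/(-147 + 2*(-136)**2 + 21*127 + 35*(-136) - 136*127) - 254836/(16208 + 244790) = -54991/(-147 + 2*18496 + 2667 - 4760 - 17272) - 254836/260998 = -54991/(-147 + 36992 + 2667 - 4760 - 17272) - 254836*1/260998 = -54991/17480 - 127418/130499 = -9403537149/2281122520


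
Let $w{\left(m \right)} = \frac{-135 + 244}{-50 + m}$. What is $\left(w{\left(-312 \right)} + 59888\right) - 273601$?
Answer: $- \frac{77364215}{362} \approx -2.1371 \cdot 10^{5}$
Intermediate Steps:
$w{\left(m \right)} = \frac{109}{-50 + m}$
$\left(w{\left(-312 \right)} + 59888\right) - 273601 = \left(\frac{109}{-50 - 312} + 59888\right) - 273601 = \left(\frac{109}{-362} + 59888\right) - 273601 = \left(109 \left(- \frac{1}{362}\right) + 59888\right) - 273601 = \left(- \frac{109}{362} + 59888\right) - 273601 = \frac{21679347}{362} - 273601 = - \frac{77364215}{362}$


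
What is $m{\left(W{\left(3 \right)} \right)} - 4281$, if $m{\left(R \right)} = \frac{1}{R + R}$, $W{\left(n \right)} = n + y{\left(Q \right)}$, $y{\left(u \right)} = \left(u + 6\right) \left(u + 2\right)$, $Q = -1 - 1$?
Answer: $- \frac{25685}{6} \approx -4280.8$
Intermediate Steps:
$Q = -2$ ($Q = -1 - 1 = -2$)
$y{\left(u \right)} = \left(2 + u\right) \left(6 + u\right)$ ($y{\left(u \right)} = \left(6 + u\right) \left(2 + u\right) = \left(2 + u\right) \left(6 + u\right)$)
$W{\left(n \right)} = n$ ($W{\left(n \right)} = n + \left(12 + \left(-2\right)^{2} + 8 \left(-2\right)\right) = n + \left(12 + 4 - 16\right) = n + 0 = n$)
$m{\left(R \right)} = \frac{1}{2 R}$
$m{\left(W{\left(3 \right)} \right)} - 4281 = \frac{1}{2 \cdot 3} - 4281 = \frac{1}{2} \cdot \frac{1}{3} - 4281 = \frac{1}{6} - 4281 = - \frac{25685}{6}$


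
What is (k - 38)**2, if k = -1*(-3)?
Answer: 1225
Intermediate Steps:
k = 3
(k - 38)**2 = (3 - 38)**2 = (-35)**2 = 1225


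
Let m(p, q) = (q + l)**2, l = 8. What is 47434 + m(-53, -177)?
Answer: 75995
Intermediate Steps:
m(p, q) = (8 + q)**2 (m(p, q) = (q + 8)**2 = (8 + q)**2)
47434 + m(-53, -177) = 47434 + (8 - 177)**2 = 47434 + (-169)**2 = 47434 + 28561 = 75995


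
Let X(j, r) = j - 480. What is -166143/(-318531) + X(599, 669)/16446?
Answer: 923430989/1746186942 ≈ 0.52883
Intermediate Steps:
X(j, r) = -480 + j
-166143/(-318531) + X(599, 669)/16446 = -166143/(-318531) + (-480 + 599)/16446 = -166143*(-1/318531) + 119*(1/16446) = 55381/106177 + 119/16446 = 923430989/1746186942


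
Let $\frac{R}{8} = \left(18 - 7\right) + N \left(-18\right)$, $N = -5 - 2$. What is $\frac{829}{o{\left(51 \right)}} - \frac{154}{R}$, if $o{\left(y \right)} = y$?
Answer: $\frac{450365}{27948} \approx 16.114$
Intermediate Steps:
$N = -7$
$R = 1096$ ($R = 8 \left(\left(18 - 7\right) - -126\right) = 8 \left(\left(18 - 7\right) + 126\right) = 8 \left(11 + 126\right) = 8 \cdot 137 = 1096$)
$\frac{829}{o{\left(51 \right)}} - \frac{154}{R} = \frac{829}{51} - \frac{154}{1096} = 829 \cdot \frac{1}{51} - \frac{77}{548} = \frac{829}{51} - \frac{77}{548} = \frac{450365}{27948}$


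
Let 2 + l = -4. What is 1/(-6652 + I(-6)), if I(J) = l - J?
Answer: -1/6652 ≈ -0.00015033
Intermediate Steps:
l = -6 (l = -2 - 4 = -6)
I(J) = -6 - J
1/(-6652 + I(-6)) = 1/(-6652 + (-6 - 1*(-6))) = 1/(-6652 + (-6 + 6)) = 1/(-6652 + 0) = 1/(-6652) = -1/6652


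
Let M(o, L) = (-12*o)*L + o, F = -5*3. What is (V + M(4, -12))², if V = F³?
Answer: 7812025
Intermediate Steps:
F = -15
M(o, L) = o - 12*L*o (M(o, L) = -12*L*o + o = o - 12*L*o)
V = -3375 (V = (-15)³ = -3375)
(V + M(4, -12))² = (-3375 + 4*(1 - 12*(-12)))² = (-3375 + 4*(1 + 144))² = (-3375 + 4*145)² = (-3375 + 580)² = (-2795)² = 7812025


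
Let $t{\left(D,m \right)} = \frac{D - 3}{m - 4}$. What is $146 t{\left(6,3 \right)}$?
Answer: $-438$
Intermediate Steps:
$t{\left(D,m \right)} = \frac{-3 + D}{-4 + m}$
$146 t{\left(6,3 \right)} = 146 \frac{-3 + 6}{-4 + 3} = 146 \frac{1}{-1} \cdot 3 = 146 \left(\left(-1\right) 3\right) = 146 \left(-3\right) = -438$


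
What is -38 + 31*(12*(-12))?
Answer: -4502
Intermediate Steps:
-38 + 31*(12*(-12)) = -38 + 31*(-144) = -38 - 4464 = -4502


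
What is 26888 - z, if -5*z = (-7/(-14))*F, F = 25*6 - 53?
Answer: 268977/10 ≈ 26898.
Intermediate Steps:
F = 97 (F = 150 - 53 = 97)
z = -97/10 (z = -(-7/(-14))*97/5 = -(-7*(-1/14))*97/5 = -97/10 ≈ -9.7000)
26888 - z = 26888 - 1*(-97/10) = 26888 + 97/10 = 268977/10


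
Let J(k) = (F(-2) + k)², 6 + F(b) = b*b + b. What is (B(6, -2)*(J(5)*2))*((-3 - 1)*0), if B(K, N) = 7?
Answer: 0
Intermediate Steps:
F(b) = -6 + b + b² (F(b) = -6 + (b*b + b) = -6 + (b² + b) = -6 + (b + b²) = -6 + b + b²)
J(k) = (-4 + k)² (J(k) = ((-6 - 2 + (-2)²) + k)² = ((-6 - 2 + 4) + k)² = (-4 + k)²)
(B(6, -2)*(J(5)*2))*((-3 - 1)*0) = (7*((-4 + 5)²*2))*((-3 - 1)*0) = (7*(1²*2))*(-4*0) = (7*(1*2))*0 = (7*2)*0 = 14*0 = 0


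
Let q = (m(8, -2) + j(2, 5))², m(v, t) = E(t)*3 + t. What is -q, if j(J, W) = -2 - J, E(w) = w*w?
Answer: -36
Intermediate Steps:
E(w) = w²
m(v, t) = t + 3*t² (m(v, t) = t²*3 + t = 3*t² + t = t + 3*t²)
q = 36 (q = (-2*(1 + 3*(-2)) + (-2 - 1*2))² = (-2*(1 - 6) + (-2 - 2))² = (-2*(-5) - 4)² = (10 - 4)² = 6² = 36)
-q = -1*36 = -36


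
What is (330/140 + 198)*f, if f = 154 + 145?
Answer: 838695/14 ≈ 59907.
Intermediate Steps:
f = 299
(330/140 + 198)*f = (330/140 + 198)*299 = (330*(1/140) + 198)*299 = (33/14 + 198)*299 = (2805/14)*299 = 838695/14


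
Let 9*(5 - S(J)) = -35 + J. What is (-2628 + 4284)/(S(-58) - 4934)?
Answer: -1242/3689 ≈ -0.33668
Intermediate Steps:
S(J) = 80/9 - J/9 (S(J) = 5 - (-35 + J)/9 = 5 + (35/9 - J/9) = 80/9 - J/9)
(-2628 + 4284)/(S(-58) - 4934) = (-2628 + 4284)/((80/9 - 1/9*(-58)) - 4934) = 1656/((80/9 + 58/9) - 4934) = 1656/(46/3 - 4934) = 1656/(-14756/3) = 1656*(-3/14756) = -1242/3689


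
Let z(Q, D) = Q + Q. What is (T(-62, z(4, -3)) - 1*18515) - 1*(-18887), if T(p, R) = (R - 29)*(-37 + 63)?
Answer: -174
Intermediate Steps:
z(Q, D) = 2*Q
T(p, R) = -754 + 26*R (T(p, R) = (-29 + R)*26 = -754 + 26*R)
(T(-62, z(4, -3)) - 1*18515) - 1*(-18887) = ((-754 + 26*(2*4)) - 1*18515) - 1*(-18887) = ((-754 + 26*8) - 18515) + 18887 = ((-754 + 208) - 18515) + 18887 = (-546 - 18515) + 18887 = -19061 + 18887 = -174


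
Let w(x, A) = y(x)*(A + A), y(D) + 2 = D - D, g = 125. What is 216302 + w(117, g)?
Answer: 215802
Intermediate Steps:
y(D) = -2 (y(D) = -2 + (D - D) = -2 + 0 = -2)
w(x, A) = -4*A (w(x, A) = -2*(A + A) = -4*A)
216302 + w(117, g) = 216302 - 4*125 = 216302 - 500 = 215802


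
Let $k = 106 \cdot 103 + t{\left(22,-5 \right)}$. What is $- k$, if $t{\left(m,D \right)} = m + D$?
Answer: $-10935$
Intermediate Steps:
$t{\left(m,D \right)} = D + m$
$k = 10935$ ($k = 106 \cdot 103 + \left(-5 + 22\right) = 10918 + 17 = 10935$)
$- k = \left(-1\right) 10935 = -10935$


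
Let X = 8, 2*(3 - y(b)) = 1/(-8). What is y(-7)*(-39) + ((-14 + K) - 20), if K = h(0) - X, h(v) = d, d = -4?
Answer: -2647/16 ≈ -165.44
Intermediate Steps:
y(b) = 49/16 (y(b) = 3 - ½/(-8) = 3 - ½*(-⅛) = 3 + 1/16 = 49/16)
h(v) = -4
K = -12 (K = -4 - 1*8 = -4 - 8 = -12)
y(-7)*(-39) + ((-14 + K) - 20) = (49/16)*(-39) + ((-14 - 12) - 20) = -1911/16 + (-26 - 20) = -1911/16 - 46 = -2647/16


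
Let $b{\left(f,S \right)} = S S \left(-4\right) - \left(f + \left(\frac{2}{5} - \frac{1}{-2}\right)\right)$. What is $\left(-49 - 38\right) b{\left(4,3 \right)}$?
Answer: $\frac{35583}{10} \approx 3558.3$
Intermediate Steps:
$b{\left(f,S \right)} = - \frac{9}{10} - f - 4 S^{2}$ ($b{\left(f,S \right)} = S^{2} \left(-4\right) - \left(f + \left(2 \cdot \frac{1}{5} - - \frac{1}{2}\right)\right) = - 4 S^{2} - \left(f + \left(\frac{2}{5} + \frac{1}{2}\right)\right) = - 4 S^{2} - \left(f + \frac{9}{10}\right) = - 4 S^{2} - \left(\frac{9}{10} + f\right) = - \frac{9}{10} - f - 4 S^{2}$)
$\left(-49 - 38\right) b{\left(4,3 \right)} = \left(-49 - 38\right) \left(- \frac{9}{10} - 4 - 4 \cdot 3^{2}\right) = - 87 \left(- \frac{9}{10} - 4 - 36\right) = \left(-87\right) \left(- \frac{409}{10}\right) = \frac{35583}{10}$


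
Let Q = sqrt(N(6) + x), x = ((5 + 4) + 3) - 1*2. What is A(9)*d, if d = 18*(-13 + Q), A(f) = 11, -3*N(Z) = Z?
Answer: -2574 + 396*sqrt(2) ≈ -2014.0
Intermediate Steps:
N(Z) = -Z/3
x = 10 (x = (9 + 3) - 2 = 12 - 2 = 10)
Q = 2*sqrt(2) (Q = sqrt(-1/3*6 + 10) = sqrt(-2 + 10) = sqrt(8) = 2*sqrt(2) ≈ 2.8284)
d = -234 + 36*sqrt(2) (d = 18*(-13 + 2*sqrt(2)) = -234 + 36*sqrt(2) ≈ -183.09)
A(9)*d = 11*(-234 + 36*sqrt(2)) = -2574 + 396*sqrt(2)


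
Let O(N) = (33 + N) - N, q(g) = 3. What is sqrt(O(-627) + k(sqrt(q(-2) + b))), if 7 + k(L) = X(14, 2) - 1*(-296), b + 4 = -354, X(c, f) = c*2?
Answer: 5*sqrt(14) ≈ 18.708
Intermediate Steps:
X(c, f) = 2*c
O(N) = 33
b = -358 (b = -4 - 354 = -358)
k(L) = 317 (k(L) = -7 + (2*14 - 1*(-296)) = -7 + (28 + 296) = -7 + 324 = 317)
sqrt(O(-627) + k(sqrt(q(-2) + b))) = sqrt(33 + 317) = sqrt(350) = 5*sqrt(14)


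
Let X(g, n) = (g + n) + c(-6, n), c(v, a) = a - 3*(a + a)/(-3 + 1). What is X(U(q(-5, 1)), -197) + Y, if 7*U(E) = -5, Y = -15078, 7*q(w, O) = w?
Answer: -112446/7 ≈ -16064.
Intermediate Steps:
q(w, O) = w/7
c(v, a) = 4*a (c(v, a) = a - 3*2*a/(-2) = a - 3*2*a*(-1)/2 = a - (-3)*a = a + 3*a = 4*a)
U(E) = -5/7 (U(E) = (⅐)*(-5) = -5/7)
X(g, n) = g + 5*n (X(g, n) = (g + n) + 4*n = g + 5*n)
X(U(q(-5, 1)), -197) + Y = (-5/7 + 5*(-197)) - 15078 = (-5/7 - 985) - 15078 = -6900/7 - 15078 = -112446/7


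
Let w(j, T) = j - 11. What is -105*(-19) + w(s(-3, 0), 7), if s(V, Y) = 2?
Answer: 1986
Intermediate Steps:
w(j, T) = -11 + j
-105*(-19) + w(s(-3, 0), 7) = -105*(-19) + (-11 + 2) = 1995 - 9 = 1986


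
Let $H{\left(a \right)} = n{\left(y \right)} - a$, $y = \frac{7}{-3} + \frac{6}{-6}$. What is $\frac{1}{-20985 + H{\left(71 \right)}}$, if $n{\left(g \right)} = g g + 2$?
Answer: $- \frac{9}{189386} \approx -4.7522 \cdot 10^{-5}$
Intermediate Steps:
$y = - \frac{10}{3}$ ($y = 7 \left(- \frac{1}{3}\right) + 6 \left(- \frac{1}{6}\right) = - \frac{7}{3} - 1 = - \frac{10}{3} \approx -3.3333$)
$n{\left(g \right)} = 2 + g^{2}$ ($n{\left(g \right)} = g^{2} + 2 = 2 + g^{2}$)
$H{\left(a \right)} = \frac{118}{9} - a$ ($H{\left(a \right)} = \left(2 + \left(- \frac{10}{3}\right)^{2}\right) - a = \left(2 + \frac{100}{9}\right) - a = \frac{118}{9} - a$)
$\frac{1}{-20985 + H{\left(71 \right)}} = \frac{1}{-20985 + \left(\frac{118}{9} - 71\right)} = \frac{1}{-20985 - \frac{521}{9}} = \frac{1}{- \frac{189386}{9}} = - \frac{9}{189386}$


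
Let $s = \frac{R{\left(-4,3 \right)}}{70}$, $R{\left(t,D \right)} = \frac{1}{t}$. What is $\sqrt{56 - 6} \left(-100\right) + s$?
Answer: $- \frac{1}{280} - 500 \sqrt{2} \approx -707.11$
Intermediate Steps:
$s = - \frac{1}{280}$ ($s = \frac{1}{\left(-4\right) 70} = \left(- \frac{1}{4}\right) \frac{1}{70} = - \frac{1}{280} \approx -0.0035714$)
$\sqrt{56 - 6} \left(-100\right) + s = \sqrt{56 - 6} \left(-100\right) - \frac{1}{280} = \sqrt{50} \left(-100\right) - \frac{1}{280} = 5 \sqrt{2} \left(-100\right) - \frac{1}{280} = - 500 \sqrt{2} - \frac{1}{280} = - \frac{1}{280} - 500 \sqrt{2}$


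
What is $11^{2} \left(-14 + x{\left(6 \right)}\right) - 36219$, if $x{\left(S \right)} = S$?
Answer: $-37187$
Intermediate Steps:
$11^{2} \left(-14 + x{\left(6 \right)}\right) - 36219 = 11^{2} \left(-14 + 6\right) - 36219 = 121 \left(-8\right) - 36219 = -968 - 36219 = -37187$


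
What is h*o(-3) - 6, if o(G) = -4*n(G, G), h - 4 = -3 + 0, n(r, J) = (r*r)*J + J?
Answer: 114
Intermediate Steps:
n(r, J) = J + J*r² (n(r, J) = r²*J + J = J*r² + J = J + J*r²)
h = 1 (h = 4 + (-3 + 0) = 4 - 3 = 1)
o(G) = -4*G*(1 + G²)
h*o(-3) - 6 = 1*(-4*(-3)*(1 + (-3)²)) - 6 = 1*(-4*(-3)*(1 + 9)) - 6 = 1*(-4*(-3)*10) - 6 = 1*120 - 6 = 120 - 6 = 114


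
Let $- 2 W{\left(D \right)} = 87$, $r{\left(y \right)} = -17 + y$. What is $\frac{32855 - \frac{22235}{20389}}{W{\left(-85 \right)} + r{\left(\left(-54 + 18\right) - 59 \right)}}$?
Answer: $- \frac{1339716720}{6340979} \approx -211.28$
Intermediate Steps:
$W{\left(D \right)} = - \frac{87}{2}$ ($W{\left(D \right)} = \left(- \frac{1}{2}\right) 87 = - \frac{87}{2}$)
$\frac{32855 - \frac{22235}{20389}}{W{\left(-85 \right)} + r{\left(\left(-54 + 18\right) - 59 \right)}} = \frac{32855 - \frac{22235}{20389}}{- \frac{87}{2} + \left(-17 + \left(\left(-54 + 18\right) - 59\right)\right)} = \frac{32855 - \frac{22235}{20389}}{- \frac{87}{2} - 112} = \frac{669858360}{20389 \left(- \frac{87}{2} - 112\right)} = \frac{669858360}{20389 \left(- \frac{311}{2}\right)} = \frac{669858360}{20389} \left(- \frac{2}{311}\right) = - \frac{1339716720}{6340979}$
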